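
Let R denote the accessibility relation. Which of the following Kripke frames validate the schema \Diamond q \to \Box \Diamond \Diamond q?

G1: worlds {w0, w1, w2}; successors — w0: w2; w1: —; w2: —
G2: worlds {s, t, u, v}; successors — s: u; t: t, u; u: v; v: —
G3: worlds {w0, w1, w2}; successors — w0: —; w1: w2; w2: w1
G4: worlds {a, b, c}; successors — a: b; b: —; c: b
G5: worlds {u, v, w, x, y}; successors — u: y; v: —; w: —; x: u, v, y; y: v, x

G3

This is the axiom for a generalized confluence (Geach) condition; its first-order frame correspondent is \forall x \forall y \forall z ((xRy \wedge xRz) \to \exists w (y = w \wedge z R^2 w)).
G1: fails — w0Rw2, w0Rw2 but no w with w2=w and w2R²w.
G2: fails — sRu, sRu but no w with u=w and uR²w.
G3: ✓.
G4: fails — aRb, aRb but no w with b=w and bR²w.
G5: fails — xRu, xRu but no t with u=t and uR²t.
Valid on: G3.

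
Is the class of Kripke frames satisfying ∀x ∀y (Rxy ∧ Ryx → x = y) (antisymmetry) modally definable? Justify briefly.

Not definable by any modal formula

If a class were modally definable it would be closed under surjective bounded morphisms (Goldblatt–Thomason).
The 8-cycle (worlds a,b,c,d,e,f,g,h with a→b→c→d→e→f→g→h→a) is antisymmetric. Sending even-indexed worlds to • and odd-indexed worlds to ∘ is a surjective bounded morphism onto the two-world frame with •↔∘, which is not antisymmetric.
So the class is not modally definable.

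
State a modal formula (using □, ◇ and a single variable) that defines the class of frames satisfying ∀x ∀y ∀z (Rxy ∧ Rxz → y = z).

◇r → □r

This is partial functionality; the standard corresponding axiom is CD: ◇r → □r.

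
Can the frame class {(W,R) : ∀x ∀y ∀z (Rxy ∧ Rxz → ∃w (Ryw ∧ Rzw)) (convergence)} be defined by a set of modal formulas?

The condition is convergence. A defining modal formula is ◇□r → □◇r.
Suppose ◇□r→□◇r is valid. Take Rxy, Rxz and set V(r)={w : Ryw}. Then □r at y so ◇□r at x, so □◇r at x, so ◇r at z, giving w with Rzw and Ryw.

Definable; ◇□r → □◇r defines it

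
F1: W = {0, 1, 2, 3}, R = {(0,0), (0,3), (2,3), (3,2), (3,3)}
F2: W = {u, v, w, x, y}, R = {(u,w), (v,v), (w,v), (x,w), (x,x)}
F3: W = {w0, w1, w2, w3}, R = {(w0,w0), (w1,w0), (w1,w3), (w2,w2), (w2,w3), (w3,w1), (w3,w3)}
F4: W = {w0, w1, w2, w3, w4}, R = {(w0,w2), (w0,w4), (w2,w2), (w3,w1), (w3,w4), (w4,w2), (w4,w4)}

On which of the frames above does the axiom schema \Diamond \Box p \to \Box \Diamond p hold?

The schema corresponds to convergence: \forall x \forall y \forall z (Rxy \wedge Rxz \to \exists w (Ryw \wedge Rzw)).
F1: holds.
F2: fails — Rxw and Rxx but w and x have no common successor.
F3: fails — Rw1w0 and Rw1w3 but w0 and w3 have no common successor.
F4: fails — Rw3w1 and Rw3w1 but w1 and w1 have no common successor.

F1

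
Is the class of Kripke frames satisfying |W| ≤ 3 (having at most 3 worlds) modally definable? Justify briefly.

No

Modal frame validity is preserved under disjoint unions.
Any modal formula valid on each of 4 disjoint one-world frames is valid on their disjoint union (validity is preserved under disjoint unions). Each one-world frame has |W|=1≤3, but the union has |W|=4.
Hence having at most 3 worlds is not modally definable.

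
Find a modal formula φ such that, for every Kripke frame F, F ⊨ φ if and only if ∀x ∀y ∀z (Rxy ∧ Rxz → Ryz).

◇ψ → □◇ψ

A defining formula is ◇ψ → □◇ψ (the 5 axiom).
Suppose ◇ψ→□◇ψ is valid. Take Rxy, Rxz and set V(ψ)={y}. Then ◇ψ at x, so □◇ψ at x, so ◇ψ at z, so some w with Rzw has ψ; w=y, i.e. Rzy. By symmetry of the argument, Ryz.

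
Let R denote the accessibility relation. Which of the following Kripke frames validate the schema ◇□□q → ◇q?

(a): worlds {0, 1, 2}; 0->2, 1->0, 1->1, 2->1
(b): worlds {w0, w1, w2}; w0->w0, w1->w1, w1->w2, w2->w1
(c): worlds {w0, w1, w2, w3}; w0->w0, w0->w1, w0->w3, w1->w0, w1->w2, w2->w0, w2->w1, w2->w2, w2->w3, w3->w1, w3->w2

Frame correspondent (Sahlqvist): ∀x ∀y (xRy → ∃w (yR²w ∧ xRw)) — i.e. a generalized confluence (Geach) condition.
(a): fails — 0R2 but no w with 2R²w and 0Rw.
(b): holds.
(c): holds.
Valid on: (b), (c).

(b), (c)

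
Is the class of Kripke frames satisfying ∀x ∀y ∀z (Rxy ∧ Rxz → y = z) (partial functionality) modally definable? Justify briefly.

Definable; ◇p → □p defines it

This is a Sahlqvist condition; the CD axiom ◇p → □p defines it.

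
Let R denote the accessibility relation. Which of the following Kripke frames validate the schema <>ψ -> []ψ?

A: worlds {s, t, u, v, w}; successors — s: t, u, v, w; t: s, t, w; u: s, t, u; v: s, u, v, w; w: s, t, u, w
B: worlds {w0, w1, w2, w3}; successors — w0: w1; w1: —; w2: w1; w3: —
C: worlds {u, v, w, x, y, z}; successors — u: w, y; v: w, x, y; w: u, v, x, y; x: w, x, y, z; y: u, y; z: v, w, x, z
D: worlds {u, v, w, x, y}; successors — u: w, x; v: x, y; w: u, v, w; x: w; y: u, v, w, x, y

B

Frame correspondent (Sahlqvist): forall x forall y forall z (Rxy & Rxz -> y = z) — i.e. partial functionality.
A: fails — s sees both t and u.
B: ✓.
C: fails — u sees both w and y.
D: fails — u sees both w and x.
Valid on: B.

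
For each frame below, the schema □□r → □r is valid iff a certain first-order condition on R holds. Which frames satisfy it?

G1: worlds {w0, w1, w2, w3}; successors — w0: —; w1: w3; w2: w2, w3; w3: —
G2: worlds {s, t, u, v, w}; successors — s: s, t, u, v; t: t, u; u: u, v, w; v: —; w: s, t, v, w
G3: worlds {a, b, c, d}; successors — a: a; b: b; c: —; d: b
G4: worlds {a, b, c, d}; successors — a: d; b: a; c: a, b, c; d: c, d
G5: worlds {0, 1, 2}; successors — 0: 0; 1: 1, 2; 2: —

G2, G3, G5

This is the axiom for density; its first-order frame correspondent is ∀x ∀y (Rxy → ∃z (Rxz ∧ Rzy)).
G1: fails — Rw1w3 but no z with Rw1z and Rzw3.
G2: satisfies the condition.
G3: satisfies the condition.
G4: fails — Rba but no z with Rbz and Rza.
G5: satisfies the condition.
Valid on: G2, G3, G5.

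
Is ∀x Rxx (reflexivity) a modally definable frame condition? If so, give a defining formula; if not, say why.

Definable; □q → q defines it

This is a Sahlqvist condition; the T axiom □q → q defines it.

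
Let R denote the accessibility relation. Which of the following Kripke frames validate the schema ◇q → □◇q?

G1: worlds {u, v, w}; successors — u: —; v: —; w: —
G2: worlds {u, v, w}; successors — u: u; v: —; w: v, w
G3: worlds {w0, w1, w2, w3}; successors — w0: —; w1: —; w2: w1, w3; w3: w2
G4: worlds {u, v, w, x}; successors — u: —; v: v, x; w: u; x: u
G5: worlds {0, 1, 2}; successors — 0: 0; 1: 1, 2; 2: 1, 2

G1, G5

The schema corresponds to the Euclidean property: ∀x ∀y ∀z (Rxy ∧ Rxz → Ryz).
G1: satisfies the condition.
G2: fails — Rwv and Rww but not Rvw.
G3: fails — Rw2w1 and Rw2w1 but not Rw1w1.
G4: fails — Rvx and Rvx but not Rxx.
G5: satisfies the condition.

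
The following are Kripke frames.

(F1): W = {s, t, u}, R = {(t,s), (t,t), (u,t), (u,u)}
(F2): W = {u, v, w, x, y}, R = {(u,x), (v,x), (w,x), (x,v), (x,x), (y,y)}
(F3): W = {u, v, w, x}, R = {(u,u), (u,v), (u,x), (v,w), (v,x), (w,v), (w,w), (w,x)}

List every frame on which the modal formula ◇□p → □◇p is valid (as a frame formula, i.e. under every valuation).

(F2)

Frame correspondent (Sahlqvist): ∀x ∀y ∀z (Rxy ∧ Rxz → ∃w (Ryw ∧ Rzw)) — i.e. convergence.
(F1): fails — Rtt and Rts but t and s have no common successor.
(F2): ✓.
(F3): fails — Ruv and Rux but v and x have no common successor.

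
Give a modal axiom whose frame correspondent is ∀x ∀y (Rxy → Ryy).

The condition is shift-reflexivity. The T□ schema □(□ψ → ψ) defines it.
Suppose □(□ψ→ψ) is valid. Take Rxy and set V(ψ)={w : Ryw}. Then at y, □ψ holds; since □(□ψ→ψ) at x, □ψ→ψ at y, so ψ at y, i.e. Ryy.

□(□ψ → ψ)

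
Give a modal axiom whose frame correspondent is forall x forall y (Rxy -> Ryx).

q → □◇q

A defining formula is q → □◇q (the B axiom).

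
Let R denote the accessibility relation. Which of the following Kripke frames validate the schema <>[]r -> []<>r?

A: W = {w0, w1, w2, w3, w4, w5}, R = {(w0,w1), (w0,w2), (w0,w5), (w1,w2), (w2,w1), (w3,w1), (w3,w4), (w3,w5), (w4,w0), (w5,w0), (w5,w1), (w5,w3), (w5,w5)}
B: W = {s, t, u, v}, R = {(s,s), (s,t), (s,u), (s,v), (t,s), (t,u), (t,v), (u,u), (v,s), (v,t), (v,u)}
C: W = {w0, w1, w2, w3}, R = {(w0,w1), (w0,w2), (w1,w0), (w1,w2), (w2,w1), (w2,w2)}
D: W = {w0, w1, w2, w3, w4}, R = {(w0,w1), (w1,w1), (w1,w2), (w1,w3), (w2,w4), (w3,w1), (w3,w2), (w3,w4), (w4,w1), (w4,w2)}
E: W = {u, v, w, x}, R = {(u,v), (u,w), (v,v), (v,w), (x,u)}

Frame correspondent (Sahlqvist): forall x forall y forall z (Rxy & Rxz -> exists w (Ryw & Rzw)) — i.e. convergence.
A: fails — Rw0w5 and Rw0w1 but w5 and w1 have no common successor.
B: satisfies the condition.
C: satisfies the condition.
D: fails — Rw1w2 and Rw1w1 but w2 and w1 have no common successor.
E: fails — Ruv and Ruw but v and w have no common successor.

B, C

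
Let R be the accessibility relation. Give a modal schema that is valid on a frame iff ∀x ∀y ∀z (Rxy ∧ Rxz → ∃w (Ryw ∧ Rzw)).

This is convergence; the standard corresponding axiom is .2: ◇□ψ → □◇ψ.

◇□ψ → □◇ψ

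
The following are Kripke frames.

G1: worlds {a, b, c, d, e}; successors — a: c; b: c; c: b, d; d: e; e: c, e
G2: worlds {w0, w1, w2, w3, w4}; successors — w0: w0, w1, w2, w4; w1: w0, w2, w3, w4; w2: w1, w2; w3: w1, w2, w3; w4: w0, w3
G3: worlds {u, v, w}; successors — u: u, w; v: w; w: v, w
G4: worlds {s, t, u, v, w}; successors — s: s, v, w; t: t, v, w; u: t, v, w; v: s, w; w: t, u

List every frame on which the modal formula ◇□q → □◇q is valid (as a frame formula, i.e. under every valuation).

The schema corresponds to convergence: ∀x ∀y ∀z (Rxy ∧ Rxz → ∃w (Ryw ∧ Rzw)).
G1: fails — Rcd and Rcb but d and b have no common successor.
G2: fails — Rw0w4 and Rw0w2 but w4 and w2 have no common successor.
G3: satisfies the condition.
G4: fails — Rsv and Rsw but v and w have no common successor.
Valid on: G3.

G3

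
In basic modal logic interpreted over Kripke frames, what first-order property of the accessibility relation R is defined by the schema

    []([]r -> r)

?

shift-reflexivity: forall x forall y (Rxy -> Ryy)

This is the T□ axiom.
It corresponds to shift-reflexivity: forall x forall y (Rxy -> Ryy).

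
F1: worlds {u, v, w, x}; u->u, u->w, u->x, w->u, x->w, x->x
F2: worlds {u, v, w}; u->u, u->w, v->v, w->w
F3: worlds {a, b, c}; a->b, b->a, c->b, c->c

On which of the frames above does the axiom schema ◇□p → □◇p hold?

F2

Frame correspondent (Sahlqvist): ∀x ∀y ∀z (Rxy ∧ Rxz → ∃w (Ryw ∧ Rzw)) — i.e. convergence.
F1: fails — Ruw and Rux but w and x have no common successor.
F2: condition met.
F3: fails — Rcc and Rcb but c and b have no common successor.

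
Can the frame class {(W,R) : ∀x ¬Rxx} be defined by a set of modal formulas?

If a class were modally definable it would be closed under surjective bounded morphisms (Goldblatt–Thomason).
The 4-cycle (worlds 0,1,2,3 with 0→1→2→3→0) is irreflexive, and the map sending every world to a single reflexive point • is a surjective bounded morphism (forth: every edge maps to (•,•); back: every world has a successor). So any modal formula valid on the 4-cycle is also valid on the reflexive point, which is not irreflexive.
So no modal formula (or set of formulas) defines exactly the irreflexive frames.

No — not modally definable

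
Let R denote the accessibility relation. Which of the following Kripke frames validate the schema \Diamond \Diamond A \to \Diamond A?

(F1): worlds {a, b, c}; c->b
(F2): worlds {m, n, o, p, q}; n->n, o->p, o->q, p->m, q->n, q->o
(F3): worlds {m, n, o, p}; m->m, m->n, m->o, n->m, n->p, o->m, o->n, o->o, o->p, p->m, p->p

(F1)

Frame correspondent (Sahlqvist): \forall x \forall y \forall z (Rxy \wedge Ryz \to Rxz) — i.e. transitivity.
(F1): ✓.
(F2): fails — Rop and Rpm but not Rom.
(F3): fails — Rpm and Rmo but not Rpo.
Valid on: (F1).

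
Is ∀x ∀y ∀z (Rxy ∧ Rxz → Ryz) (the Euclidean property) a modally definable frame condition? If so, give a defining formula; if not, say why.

Yes, by ◇q → □◇q

Yes: it is the Euclidean property, defined by the 5 schema ◇q → □◇q.
Suppose ◇q→□◇q is valid. Take Rxy, Rxz and set V(q)={y}. Then ◇q at x, so □◇q at x, so ◇q at z, so some w with Rzw has q; w=y, i.e. Rzy. By symmetry of the argument, Ryz.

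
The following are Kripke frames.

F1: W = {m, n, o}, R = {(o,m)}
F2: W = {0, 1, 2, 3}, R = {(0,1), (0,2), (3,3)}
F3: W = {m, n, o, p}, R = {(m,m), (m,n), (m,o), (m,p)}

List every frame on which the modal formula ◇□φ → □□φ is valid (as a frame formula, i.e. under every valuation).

F1, F2

The schema corresponds to a generalized confluence (Geach) condition: ∀x ∀y ∀z ((xRy ∧ xR²z) → ∃w (yRw ∧ z = w)).
F1: holds.
F2: holds.
F3: fails — mRn, mR²m but no w with nRw and m=w.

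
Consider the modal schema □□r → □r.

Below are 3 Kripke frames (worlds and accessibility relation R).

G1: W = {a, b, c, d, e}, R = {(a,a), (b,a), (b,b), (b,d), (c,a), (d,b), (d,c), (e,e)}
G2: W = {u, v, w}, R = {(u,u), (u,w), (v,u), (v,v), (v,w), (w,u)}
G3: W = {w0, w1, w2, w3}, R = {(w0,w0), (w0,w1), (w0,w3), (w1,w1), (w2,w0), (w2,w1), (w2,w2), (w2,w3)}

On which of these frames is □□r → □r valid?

G2, G3

The schema corresponds to density: ∀x ∀y (Rxy → ∃z (Rxz ∧ Rzy)).
G1: fails — Rdc but no z with Rdz and Rzc.
G2: satisfies the condition.
G3: satisfies the condition.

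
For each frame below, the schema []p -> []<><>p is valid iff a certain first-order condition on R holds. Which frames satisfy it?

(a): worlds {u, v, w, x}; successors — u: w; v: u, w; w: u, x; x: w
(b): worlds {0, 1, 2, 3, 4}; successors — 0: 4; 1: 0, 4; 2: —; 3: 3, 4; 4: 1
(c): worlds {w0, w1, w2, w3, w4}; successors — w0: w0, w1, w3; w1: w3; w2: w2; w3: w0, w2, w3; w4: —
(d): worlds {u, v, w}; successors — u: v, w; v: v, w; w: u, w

(a), (c), (d)

The schema corresponds to a generalized confluence (Geach) condition: forall x forall z (xRz -> exists w (xRw & z R^2 w)).
(a): satisfies the condition.
(b): fails — 1R0 but no w with 1Rw and 0R²w.
(c): satisfies the condition.
(d): satisfies the condition.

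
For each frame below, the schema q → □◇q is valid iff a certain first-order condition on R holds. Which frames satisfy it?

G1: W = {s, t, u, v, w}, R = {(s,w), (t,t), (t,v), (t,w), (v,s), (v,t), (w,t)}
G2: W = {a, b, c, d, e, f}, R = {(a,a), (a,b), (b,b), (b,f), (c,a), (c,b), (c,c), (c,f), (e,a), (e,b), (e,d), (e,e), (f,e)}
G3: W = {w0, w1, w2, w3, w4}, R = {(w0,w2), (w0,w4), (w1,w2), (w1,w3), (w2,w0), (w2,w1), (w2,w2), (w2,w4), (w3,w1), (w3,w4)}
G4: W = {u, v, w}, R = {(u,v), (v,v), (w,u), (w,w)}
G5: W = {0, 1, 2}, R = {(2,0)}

none

This is the axiom for symmetry; its first-order frame correspondent is ∀x ∀y (Rxy → Ryx).
G1: fails — Rvs but not Rsv.
G2: fails — Reb but not Rbe.
G3: fails — Rw0w4 but not Rw4w0.
G4: fails — Ruv but not Rvu.
G5: fails — R20 but not R02.
Valid on no frame.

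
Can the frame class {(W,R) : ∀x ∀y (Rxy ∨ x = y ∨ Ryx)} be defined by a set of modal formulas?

Any modally definable frame class is closed under disjoint unions.
Take 2 disjoint single-world reflexive frames: each is trivially connected, but their disjoint union has 2 worlds with no edge between distinct components, so it is not connected.
So the class is not modally definable.

Not definable by any modal formula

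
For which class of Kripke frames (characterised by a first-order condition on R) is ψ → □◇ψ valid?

symmetry

Suppose ψ→□◇ψ is valid. Take Rxy and set V(ψ)={x}. Then ψ at x, so □◇ψ at x, so ◇ψ at y, so some z with Ryz has ψ; z=x, i.e. Ryx.
The converse is a direct semantic check.
So the correspondent is symmetry.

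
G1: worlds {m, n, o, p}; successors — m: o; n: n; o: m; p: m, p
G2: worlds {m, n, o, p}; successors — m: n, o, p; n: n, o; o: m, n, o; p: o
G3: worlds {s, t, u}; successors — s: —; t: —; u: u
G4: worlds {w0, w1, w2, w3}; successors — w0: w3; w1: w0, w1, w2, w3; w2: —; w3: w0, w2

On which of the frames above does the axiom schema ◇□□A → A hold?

G2, G3

Frame correspondent (Sahlqvist): ∀x ∀y (xRy → ∃w (yR²w ∧ x = w)) — i.e. a generalized confluence (Geach) condition.
G1: fails — mRo but no w with oR²w and m=w.
G2: condition met.
G3: condition met.
G4: fails — w0Rw3 but no w with w3R²w and w0=w.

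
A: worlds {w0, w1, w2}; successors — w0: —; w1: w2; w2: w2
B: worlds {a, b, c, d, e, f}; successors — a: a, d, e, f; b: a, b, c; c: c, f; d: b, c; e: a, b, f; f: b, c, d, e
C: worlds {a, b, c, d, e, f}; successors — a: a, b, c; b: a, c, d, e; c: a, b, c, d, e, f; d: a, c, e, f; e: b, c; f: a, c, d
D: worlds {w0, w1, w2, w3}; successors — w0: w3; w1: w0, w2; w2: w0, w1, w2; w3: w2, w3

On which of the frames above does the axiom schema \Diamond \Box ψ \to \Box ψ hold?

A

The schema corresponds to the Euclidean property: \forall x \forall y \forall z (Rxy \wedge Rxz \to Ryz).
A: condition met.
B: fails — Rae and Rae but not Ree.
C: fails — Rab and Rab but not Rbb.
D: fails — Rw1w0 and Rw1w2 but not Rw0w2.
Valid on: A.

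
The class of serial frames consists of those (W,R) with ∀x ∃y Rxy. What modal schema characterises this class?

□q → ◇q

A defining formula is □q → ◇q (the D axiom).
Suppose □q→◇q is valid. At any x set V(q)=W. Then □q at x, so ◇q at x, so x has a successor.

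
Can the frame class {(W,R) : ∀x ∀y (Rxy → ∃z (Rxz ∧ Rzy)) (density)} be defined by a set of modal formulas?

Definable; □□r → □r defines it

The condition is density. A defining modal formula is □□r → □r.
Suppose □□r→□r is valid. Take Rxy and set V(r)={w : xR²w}. Then □□r at x, so □r at x, so r at y, i.e. ∃z(Rxz∧Rzy).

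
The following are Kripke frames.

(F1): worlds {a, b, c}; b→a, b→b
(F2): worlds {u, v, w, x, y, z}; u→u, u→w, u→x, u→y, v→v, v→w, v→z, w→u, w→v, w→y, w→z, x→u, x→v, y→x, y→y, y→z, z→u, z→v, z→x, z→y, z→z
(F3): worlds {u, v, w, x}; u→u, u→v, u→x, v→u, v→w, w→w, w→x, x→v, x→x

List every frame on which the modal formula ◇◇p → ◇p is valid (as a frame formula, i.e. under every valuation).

(F1)

The schema corresponds to transitivity: ∀x ∀y ∀z (Rxy ∧ Ryz → Rxz).
(F1): condition met.
(F2): fails — Ryx and Rxv but not Ryv.
(F3): fails — Ruv and Rvw but not Ruw.
Valid on: (F1).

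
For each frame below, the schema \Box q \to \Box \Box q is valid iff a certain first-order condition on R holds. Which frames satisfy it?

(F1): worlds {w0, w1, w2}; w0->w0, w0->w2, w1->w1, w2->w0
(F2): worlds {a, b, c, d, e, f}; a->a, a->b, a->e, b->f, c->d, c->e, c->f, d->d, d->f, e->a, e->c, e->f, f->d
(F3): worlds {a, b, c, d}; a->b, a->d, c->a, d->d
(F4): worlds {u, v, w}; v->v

This is the axiom for transitivity; its first-order frame correspondent is \forall x \forall y \forall z (Rxy \wedge Ryz \to Rxz).
(F1): fails — Rw2w0 and Rw0w2 but not Rw2w2.
(F2): fails — Rbf and Rfd but not Rbd.
(F3): fails — Rca and Rad but not Rcd.
(F4): ✓.

(F4)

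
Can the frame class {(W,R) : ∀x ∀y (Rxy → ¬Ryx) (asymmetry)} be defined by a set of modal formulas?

Modal frame validity is preserved under surjective bounded morphisms.
The 5-cycle (worlds w0,w1,w2,w3,w4 with w0→w1→w2→w3→w4→w0) is asymmetric. Mapping every world to a single reflexive point • is a surjective bounded morphism, and the reflexive point is not asymmetric (R•• but asymmetry requires ¬R••).
Hence asymmetry is not modally definable.

No — not modally definable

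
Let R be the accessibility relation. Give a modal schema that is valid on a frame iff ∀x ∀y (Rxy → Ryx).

r → □◇r

A defining formula is r → □◇r (the B axiom).
Suppose r→□◇r is valid. Take Rxy and set V(r)={x}. Then r at x, so □◇r at x, so ◇r at y, so some z with Ryz has r; z=x, i.e. Ryx.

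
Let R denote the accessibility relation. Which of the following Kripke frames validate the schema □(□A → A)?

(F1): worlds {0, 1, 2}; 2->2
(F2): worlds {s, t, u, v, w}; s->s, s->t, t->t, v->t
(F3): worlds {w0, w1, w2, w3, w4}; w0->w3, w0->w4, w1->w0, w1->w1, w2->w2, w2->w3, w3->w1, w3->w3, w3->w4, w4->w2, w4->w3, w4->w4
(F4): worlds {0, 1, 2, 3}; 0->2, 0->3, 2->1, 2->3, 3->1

This is the axiom for shift-reflexivity; its first-order frame correspondent is ∀x ∀y (Rxy → Ryy).
(F1): condition met.
(F2): condition met.
(F3): fails — Rw1w0 but not Rw0w0.
(F4): fails — R31 but not R11.
Valid on: (F1), (F2).

(F1), (F2)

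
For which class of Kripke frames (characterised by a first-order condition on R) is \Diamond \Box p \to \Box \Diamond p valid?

convergence: \forall x \forall y \forall z (Rxy \wedge Rxz \to \exists w (Ryw \wedge Rzw))

Suppose ◇□p→□◇p is valid. Take Rxy, Rxz and set V(p)={w : Ryw}. Then □p at y so ◇□p at x, so □◇p at x, so ◇p at z, giving w with Rzw and Ryw.
The converse is a direct semantic check.
So the correspondent is convergence.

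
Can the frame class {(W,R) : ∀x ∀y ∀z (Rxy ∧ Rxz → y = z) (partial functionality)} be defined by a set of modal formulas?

This is a Sahlqvist condition; the CD axiom ◇r → □r defines it.
Suppose ◇r→□r is valid. Take Rxy, Rxz and set V(r)={y}. Then ◇r at x, so □r at x, so r at z, i.e. z=y.

Yes — defined by ◇r → □r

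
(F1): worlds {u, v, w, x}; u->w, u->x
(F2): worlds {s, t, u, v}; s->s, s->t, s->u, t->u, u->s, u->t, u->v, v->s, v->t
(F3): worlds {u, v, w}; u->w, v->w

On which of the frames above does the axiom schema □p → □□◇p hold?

(F1), (F3)

The schema corresponds to a generalized confluence (Geach) condition: ∀x ∀z (xR²z → ∃w (xRw ∧ zRw)).
(F1): condition met.
(F2): fails — tR²v but no w with tRw and vRw.
(F3): condition met.
Valid on: (F1), (F3).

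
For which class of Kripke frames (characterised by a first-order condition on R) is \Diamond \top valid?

◇⊤ holds at w iff w has a successor, so frame-validity of ◇⊤ is exactly seriality. Equivalently via □r → ◇r:
Suppose □r→◇r is valid. At any x set V(r)=W. Then □r at x, so ◇r at x, so x has a successor.

seriality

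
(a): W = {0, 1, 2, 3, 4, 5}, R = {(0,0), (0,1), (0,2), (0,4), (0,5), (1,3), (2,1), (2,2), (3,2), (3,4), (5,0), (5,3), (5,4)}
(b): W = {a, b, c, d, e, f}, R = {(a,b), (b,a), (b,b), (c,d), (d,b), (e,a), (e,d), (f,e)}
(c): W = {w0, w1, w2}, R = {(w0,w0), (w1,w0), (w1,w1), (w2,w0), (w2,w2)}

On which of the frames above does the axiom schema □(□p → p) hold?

(c)

The schema corresponds to shift-reflexivity: ∀x ∀y (Rxy → Ryy).
(a): fails — R34 but not R44.
(b): fails — Rcd but not Rdd.
(c): holds.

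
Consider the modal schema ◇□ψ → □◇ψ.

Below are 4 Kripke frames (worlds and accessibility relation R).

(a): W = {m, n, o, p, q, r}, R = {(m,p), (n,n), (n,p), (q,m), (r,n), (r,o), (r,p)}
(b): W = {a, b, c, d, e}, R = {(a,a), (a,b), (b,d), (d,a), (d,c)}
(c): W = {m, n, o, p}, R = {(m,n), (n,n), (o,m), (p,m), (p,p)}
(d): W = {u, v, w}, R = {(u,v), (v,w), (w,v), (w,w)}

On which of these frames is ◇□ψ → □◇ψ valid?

(d)

Frame correspondent (Sahlqvist): ∀x ∀y ∀z (Rxy ∧ Rxz → ∃w (Ryw ∧ Rzw)) — i.e. convergence.
(a): fails — Rmp and Rmp but p and p have no common successor.
(b): fails — Rab and Raa but b and a have no common successor.
(c): fails — Rpm and Rpp but m and p have no common successor.
(d): ✓.
Valid on: (d).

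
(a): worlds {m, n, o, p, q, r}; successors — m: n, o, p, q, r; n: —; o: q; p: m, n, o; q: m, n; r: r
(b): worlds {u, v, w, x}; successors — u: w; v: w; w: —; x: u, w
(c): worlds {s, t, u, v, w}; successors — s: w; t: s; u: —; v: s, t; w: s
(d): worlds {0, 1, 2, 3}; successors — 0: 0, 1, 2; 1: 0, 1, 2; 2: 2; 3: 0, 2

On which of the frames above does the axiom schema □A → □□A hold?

(b)

Frame correspondent (Sahlqvist): ∀x ∀y ∀z (Rxy ∧ Ryz → Rxz) — i.e. transitivity.
(a): fails — Rpm and Rmr but not Rpr.
(b): ✓.
(c): fails — Rvs and Rsw but not Rvw.
(d): fails — R30 and R01 but not R31.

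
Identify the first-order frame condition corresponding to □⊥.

This is the Ver axiom.
It corresponds to emptiness of R: ∀x ∀y ¬Rxy.

emptiness of R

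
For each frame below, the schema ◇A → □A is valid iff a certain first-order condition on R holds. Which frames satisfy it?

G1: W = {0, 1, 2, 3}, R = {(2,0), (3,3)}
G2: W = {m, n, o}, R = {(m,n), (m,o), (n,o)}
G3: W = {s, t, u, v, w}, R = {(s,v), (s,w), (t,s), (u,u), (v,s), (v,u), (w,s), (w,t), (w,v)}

The schema corresponds to partial functionality: ∀x ∀y ∀z (Rxy ∧ Rxz → y = z).
G1: satisfies the condition.
G2: fails — m sees both n and o.
G3: fails — s sees both v and w.

G1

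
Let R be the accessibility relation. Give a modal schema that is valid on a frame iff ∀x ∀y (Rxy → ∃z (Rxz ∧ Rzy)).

□□s → □s

This is density; the standard corresponding axiom is C4: □□s → □s.
Suppose □□s→□s is valid. Take Rxy and set V(s)={w : xR²w}. Then □□s at x, so □s at x, so s at y, i.e. ∃z(Rxz∧Rzy).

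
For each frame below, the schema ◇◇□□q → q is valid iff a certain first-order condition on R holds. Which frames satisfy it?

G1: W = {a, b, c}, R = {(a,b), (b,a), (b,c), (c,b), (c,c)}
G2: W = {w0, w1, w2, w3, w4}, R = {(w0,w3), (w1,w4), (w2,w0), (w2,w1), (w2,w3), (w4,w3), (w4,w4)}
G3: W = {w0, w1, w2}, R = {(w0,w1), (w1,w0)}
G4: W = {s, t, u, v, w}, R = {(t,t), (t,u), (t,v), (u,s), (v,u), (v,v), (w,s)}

The schema corresponds to a generalized confluence (Geach) condition: ∀x ∀y (xR²y → ∃w (yR²w ∧ x = w)).
G1: holds.
G2: fails — w1R²w3 but no w with w3R²w and w1=w.
G3: holds.
G4: fails — tR²s but no w* with sR²w* and t=w*.

G1, G3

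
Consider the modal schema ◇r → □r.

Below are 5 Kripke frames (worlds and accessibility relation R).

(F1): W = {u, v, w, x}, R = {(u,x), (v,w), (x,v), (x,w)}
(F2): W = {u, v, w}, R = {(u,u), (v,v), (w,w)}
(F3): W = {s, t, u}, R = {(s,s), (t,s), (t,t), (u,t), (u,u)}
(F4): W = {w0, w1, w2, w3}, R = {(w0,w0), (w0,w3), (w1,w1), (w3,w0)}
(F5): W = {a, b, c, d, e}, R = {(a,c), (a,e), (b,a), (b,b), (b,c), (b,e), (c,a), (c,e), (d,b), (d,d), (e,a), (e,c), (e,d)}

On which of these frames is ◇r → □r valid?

(F2)

Frame correspondent (Sahlqvist): ∀x ∀y ∀z (Rxy ∧ Rxz → y = z) — i.e. partial functionality.
(F1): fails — x sees both v and w.
(F2): satisfies the condition.
(F3): fails — t sees both s and t.
(F4): fails — w0 sees both w0 and w3.
(F5): fails — a sees both c and e.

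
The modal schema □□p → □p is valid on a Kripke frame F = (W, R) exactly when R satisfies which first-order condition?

density

Suppose □□p→□p is valid. Take Rxy and set V(p)={w : xR²w}. Then □□p at x, so □p at x, so p at y, i.e. ∃z(Rxz∧Rzy).
Conversely, on a frame with density the schema holds at every world under every valuation.
So the correspondent is density.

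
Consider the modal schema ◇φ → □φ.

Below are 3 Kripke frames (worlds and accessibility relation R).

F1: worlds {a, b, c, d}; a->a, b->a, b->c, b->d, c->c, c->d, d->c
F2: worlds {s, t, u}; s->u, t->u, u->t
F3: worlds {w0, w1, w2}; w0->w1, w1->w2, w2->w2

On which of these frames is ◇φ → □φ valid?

The schema corresponds to partial functionality: ∀x ∀y ∀z (Rxy ∧ Rxz → y = z).
F1: fails — b sees both a and c.
F2: condition met.
F3: condition met.
Valid on: F2, F3.

F2, F3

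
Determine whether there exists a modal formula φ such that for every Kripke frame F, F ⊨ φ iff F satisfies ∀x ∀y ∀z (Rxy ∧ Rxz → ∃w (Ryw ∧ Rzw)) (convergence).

Yes: it is convergence, defined by the .2 schema ◇□p → □◇p.
Suppose ◇□p→□◇p is valid. Take Rxy, Rxz and set V(p)={w : Ryw}. Then □p at y so ◇□p at x, so □◇p at x, so ◇p at z, giving w with Rzw and Ryw.

Definable; ◇□p → □◇p defines it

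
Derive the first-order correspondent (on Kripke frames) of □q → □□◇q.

This is a Sahlqvist (Geach-type) schema ◇^0□^1q → □^2◇^1q.
Minimal-valuation argument: fix x; take any y with xR^0y and any z with xR^2z. Set V(q) to the set of worlds R-reachable from y in exactly 1 step. Then □^1q holds at y, so the antecedent holds at x; validity forces ◇^1q at z, giving a w with zR^1w and yR^1w.
First-order correspondent: ∀x ∀z (xR²z → ∃w (xRw ∧ zRw)).

∀x ∀z (xR²z → ∃w (xRw ∧ zRw))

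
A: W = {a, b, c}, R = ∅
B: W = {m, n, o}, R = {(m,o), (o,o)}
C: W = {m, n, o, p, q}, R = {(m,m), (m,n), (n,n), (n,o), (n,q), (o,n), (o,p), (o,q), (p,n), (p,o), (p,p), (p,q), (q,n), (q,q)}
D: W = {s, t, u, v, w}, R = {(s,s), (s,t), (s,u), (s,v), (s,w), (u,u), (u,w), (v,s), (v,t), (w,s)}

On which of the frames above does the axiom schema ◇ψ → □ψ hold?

Frame correspondent (Sahlqvist): ∀x ∀y ∀z (Rxy ∧ Rxz → y = z) — i.e. partial functionality.
A: satisfies the condition.
B: satisfies the condition.
C: fails — m sees both m and n.
D: fails — s sees both s and t.
Valid on: A, B.

A, B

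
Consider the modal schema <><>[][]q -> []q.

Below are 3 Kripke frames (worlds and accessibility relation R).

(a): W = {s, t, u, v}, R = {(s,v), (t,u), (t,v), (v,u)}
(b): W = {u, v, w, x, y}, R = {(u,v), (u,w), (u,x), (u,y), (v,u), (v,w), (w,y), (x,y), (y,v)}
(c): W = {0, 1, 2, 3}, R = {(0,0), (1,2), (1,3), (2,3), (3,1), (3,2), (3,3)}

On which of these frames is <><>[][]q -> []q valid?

(c)

The schema corresponds to a generalized confluence (Geach) condition: forall x forall y forall z ((x R^2 y & xRz) -> exists w (y R^2 w & z = w)).
(a): fails — sR²u, sRv but no w with uR²w and v=w.
(b): fails — uR²u, uRx but no t with uR²t and x=t.
(c): holds.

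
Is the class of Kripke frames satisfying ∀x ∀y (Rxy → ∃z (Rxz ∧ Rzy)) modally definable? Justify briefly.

This is a Sahlqvist condition; the C4 axiom □□p → □p defines it.

Definable; □□p → □p defines it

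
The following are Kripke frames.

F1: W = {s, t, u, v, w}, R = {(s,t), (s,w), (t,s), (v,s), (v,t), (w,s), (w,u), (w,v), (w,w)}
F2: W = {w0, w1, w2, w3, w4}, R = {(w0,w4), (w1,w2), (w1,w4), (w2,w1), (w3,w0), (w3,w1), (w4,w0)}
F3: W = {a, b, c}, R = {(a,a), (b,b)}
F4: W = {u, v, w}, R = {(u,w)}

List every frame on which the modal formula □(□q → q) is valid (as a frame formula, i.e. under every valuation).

This is the axiom for shift-reflexivity; its first-order frame correspondent is ∀x ∀y (Rxy → Ryy).
F1: fails — Rwu but not Ruu.
F2: fails — Rw1w2 but not Rw2w2.
F3: ✓.
F4: fails — Ruw but not Rww.
Valid on: F3.

F3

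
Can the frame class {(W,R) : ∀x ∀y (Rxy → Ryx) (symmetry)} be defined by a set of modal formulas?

The condition is symmetry. A defining modal formula is r → □◇r.
Suppose r→□◇r is valid. Take Rxy and set V(r)={x}. Then r at x, so □◇r at x, so ◇r at y, so some z with Ryz has r; z=x, i.e. Ryx.

Yes, by r → □◇r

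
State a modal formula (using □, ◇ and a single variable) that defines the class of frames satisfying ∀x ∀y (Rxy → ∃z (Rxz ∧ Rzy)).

A defining formula is □□r → □r (the C4 axiom).
Suppose □□r→□r is valid. Take Rxy and set V(r)={w : xR²w}. Then □□r at x, so □r at x, so r at y, i.e. ∃z(Rxz∧Rzy).

□□r → □r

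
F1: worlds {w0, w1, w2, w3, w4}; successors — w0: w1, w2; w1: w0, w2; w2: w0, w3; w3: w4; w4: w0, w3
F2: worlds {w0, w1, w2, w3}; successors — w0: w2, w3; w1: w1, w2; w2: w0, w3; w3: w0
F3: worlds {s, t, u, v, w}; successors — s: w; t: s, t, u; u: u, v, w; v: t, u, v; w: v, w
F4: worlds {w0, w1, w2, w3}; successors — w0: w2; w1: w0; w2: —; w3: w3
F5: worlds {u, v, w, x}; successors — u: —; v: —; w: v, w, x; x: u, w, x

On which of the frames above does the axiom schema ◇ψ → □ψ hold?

F4

This is the axiom for partial functionality; its first-order frame correspondent is ∀x ∀y ∀z (Rxy ∧ Rxz → y = z).
F1: fails — w0 sees both w1 and w2.
F2: fails — w0 sees both w2 and w3.
F3: fails — t sees both s and t.
F4: satisfies the condition.
F5: fails — w sees both v and w.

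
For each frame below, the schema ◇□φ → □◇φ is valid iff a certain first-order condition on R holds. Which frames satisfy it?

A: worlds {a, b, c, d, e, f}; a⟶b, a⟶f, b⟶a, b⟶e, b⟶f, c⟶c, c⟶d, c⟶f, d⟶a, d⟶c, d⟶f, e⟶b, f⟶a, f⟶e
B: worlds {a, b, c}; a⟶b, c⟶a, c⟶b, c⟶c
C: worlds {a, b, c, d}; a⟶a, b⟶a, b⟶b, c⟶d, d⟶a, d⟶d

The schema corresponds to convergence: ∀x ∀y ∀z (Rxy ∧ Rxz → ∃w (Ryw ∧ Rzw)).
A: fails — Rbf and Rba but f and a have no common successor.
B: fails — Rab and Rab but b and b have no common successor.
C: condition met.
Valid on: C.

C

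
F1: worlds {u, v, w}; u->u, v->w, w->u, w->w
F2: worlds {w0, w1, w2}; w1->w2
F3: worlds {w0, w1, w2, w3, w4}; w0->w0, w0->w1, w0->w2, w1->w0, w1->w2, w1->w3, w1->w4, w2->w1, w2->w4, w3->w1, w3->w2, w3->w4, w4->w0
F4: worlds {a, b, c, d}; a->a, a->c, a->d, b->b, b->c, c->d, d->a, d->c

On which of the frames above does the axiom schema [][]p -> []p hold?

The schema corresponds to density: forall x forall y (Rxy -> exists z (Rxz & Rzy)).
F1: ✓.
F2: fails — Rw1w2 but no z with Rw1z and Rzw2.
F3: fails — Rw1w3 but no z with Rw1z and Rzw3.
F4: fails — Rcd but no z with Rcz and Rzd.

F1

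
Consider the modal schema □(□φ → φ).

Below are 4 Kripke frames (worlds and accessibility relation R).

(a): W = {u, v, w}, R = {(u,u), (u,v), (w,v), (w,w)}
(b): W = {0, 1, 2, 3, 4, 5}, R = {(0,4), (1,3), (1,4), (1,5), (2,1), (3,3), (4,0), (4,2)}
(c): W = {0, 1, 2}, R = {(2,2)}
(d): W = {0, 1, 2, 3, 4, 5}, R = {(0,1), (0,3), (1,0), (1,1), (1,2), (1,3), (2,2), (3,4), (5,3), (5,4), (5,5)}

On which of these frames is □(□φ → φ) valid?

(c)

Frame correspondent (Sahlqvist): ∀x ∀y (Rxy → Ryy) — i.e. shift-reflexivity.
(a): fails — Ruv but not Rvv.
(b): fails — R04 but not R44.
(c): satisfies the condition.
(d): fails — R10 but not R00.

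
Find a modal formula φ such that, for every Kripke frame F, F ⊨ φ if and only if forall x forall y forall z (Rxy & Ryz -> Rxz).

The condition is transitivity. The 4 schema □p → □□p defines it.
Suppose □p→□□p is valid. Take Rxy, Ryz and set V(p)={w : Rxw}. Then □p at x, so □□p at x, so □p at y, so p at z, i.e. Rxz.

□p → □□p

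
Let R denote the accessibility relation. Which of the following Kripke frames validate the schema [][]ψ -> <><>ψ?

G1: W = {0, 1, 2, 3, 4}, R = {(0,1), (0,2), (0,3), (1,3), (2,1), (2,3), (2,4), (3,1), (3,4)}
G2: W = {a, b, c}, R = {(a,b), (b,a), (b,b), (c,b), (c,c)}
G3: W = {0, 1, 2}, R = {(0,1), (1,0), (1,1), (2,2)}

The schema corresponds to a generalized confluence (Geach) condition: forall x exists w (x R^2 w & x R^2 w).
G1: fails — at 4 but no w with 4R²w and 4R²w.
G2: satisfies the condition.
G3: satisfies the condition.

G2, G3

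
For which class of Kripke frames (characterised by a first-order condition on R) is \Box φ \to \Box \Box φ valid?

transitivity: \forall x \forall y \forall z (Rxy \wedge Ryz \to Rxz)

This is the 4 axiom.
Its frame correspondent is transitivity — \forall x \forall y \forall z (Rxy \wedge Ryz \to Rxz).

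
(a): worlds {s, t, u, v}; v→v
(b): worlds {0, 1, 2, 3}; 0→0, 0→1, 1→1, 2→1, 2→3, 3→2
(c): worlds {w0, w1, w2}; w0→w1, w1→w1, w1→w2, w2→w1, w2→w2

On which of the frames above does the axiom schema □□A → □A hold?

This is the axiom for density; its first-order frame correspondent is ∀x ∀y (Rxy → ∃z (Rxz ∧ Rzy)).
(a): condition met.
(b): fails — R32 but no z with R3z and Rz2.
(c): condition met.
Valid on: (a), (c).

(a), (c)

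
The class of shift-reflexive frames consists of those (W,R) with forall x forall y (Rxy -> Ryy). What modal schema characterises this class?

This is shift-reflexivity; the standard corresponding axiom is T□: □(□s → s).
Suppose □(□s→s) is valid. Take Rxy and set V(s)={w : Ryw}. Then at y, □s holds; since □(□s→s) at x, □s→s at y, so s at y, i.e. Ryy.

□(□s → s)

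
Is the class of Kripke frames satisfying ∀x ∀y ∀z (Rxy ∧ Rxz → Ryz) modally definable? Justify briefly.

Definable; ◇q → □◇q defines it

This is a Sahlqvist condition; the 5 axiom ◇q → □◇q defines it.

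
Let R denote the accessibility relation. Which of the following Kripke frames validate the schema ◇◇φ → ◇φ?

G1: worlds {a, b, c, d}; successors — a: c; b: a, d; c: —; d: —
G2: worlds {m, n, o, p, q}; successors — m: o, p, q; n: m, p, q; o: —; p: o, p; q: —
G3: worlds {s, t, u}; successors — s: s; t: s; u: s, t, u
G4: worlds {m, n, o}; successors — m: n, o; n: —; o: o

G3, G4

Frame correspondent (Sahlqvist): ∀x ∀y ∀z (Rxy ∧ Ryz → Rxz) — i.e. transitivity.
G1: fails — Rba and Rac but not Rbc.
G2: fails — Rnm and Rmo but not Rno.
G3: holds.
G4: holds.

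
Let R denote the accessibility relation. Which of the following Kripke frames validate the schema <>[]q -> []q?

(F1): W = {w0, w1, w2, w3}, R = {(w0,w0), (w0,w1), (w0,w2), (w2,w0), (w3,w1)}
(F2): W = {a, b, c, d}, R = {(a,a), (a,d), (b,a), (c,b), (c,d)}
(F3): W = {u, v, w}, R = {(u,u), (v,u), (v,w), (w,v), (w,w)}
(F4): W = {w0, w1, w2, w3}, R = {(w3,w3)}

Frame correspondent (Sahlqvist): forall x forall y forall z ((xRy & xRz) -> exists w (yRw & z = w)) — i.e. a generalized confluence (Geach) condition.
(F1): fails — w0Rw1, w0Rw0 but no w with w1Rw and w0=w.
(F2): fails — aRd, aRa but no w with dRw and a=w.
(F3): fails — vRu, vRw but no t with uRt and w=t.
(F4): ✓.

(F4)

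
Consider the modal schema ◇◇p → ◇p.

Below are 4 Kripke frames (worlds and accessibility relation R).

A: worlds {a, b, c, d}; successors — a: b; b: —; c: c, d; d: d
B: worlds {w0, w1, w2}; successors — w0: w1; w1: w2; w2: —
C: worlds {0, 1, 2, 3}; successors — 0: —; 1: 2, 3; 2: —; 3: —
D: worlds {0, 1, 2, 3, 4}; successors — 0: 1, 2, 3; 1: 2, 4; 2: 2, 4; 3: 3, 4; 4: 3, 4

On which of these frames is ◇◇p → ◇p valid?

This is the axiom for transitivity; its first-order frame correspondent is ∀x ∀y ∀z (Rxy ∧ Ryz → Rxz).
A: satisfies the condition.
B: fails — Rw0w1 and Rw1w2 but not Rw0w2.
C: satisfies the condition.
D: fails — R02 and R24 but not R04.

A, C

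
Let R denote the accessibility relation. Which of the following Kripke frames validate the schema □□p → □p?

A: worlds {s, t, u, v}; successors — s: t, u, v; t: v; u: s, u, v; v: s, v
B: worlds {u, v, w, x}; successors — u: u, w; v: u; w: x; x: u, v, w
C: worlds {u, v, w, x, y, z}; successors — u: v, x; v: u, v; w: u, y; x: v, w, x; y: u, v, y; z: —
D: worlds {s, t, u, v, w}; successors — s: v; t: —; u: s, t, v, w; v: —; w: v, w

Frame correspondent (Sahlqvist): ∀x ∀y (Rxy → ∃z (Rxz ∧ Rzy)) — i.e. density.
A: fails — Rst but no z with Rsz and Rzt.
B: fails — Rwx but no z with Rwz and Rzx.
C: holds.
D: fails — Rut but no z with Ruz and Rzt.

C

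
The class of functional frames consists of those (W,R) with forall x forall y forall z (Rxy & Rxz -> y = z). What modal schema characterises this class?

◇s → □s

The condition is partial functionality. The CD schema ◇s → □s defines it.
Suppose ◇s→□s is valid. Take Rxy, Rxz and set V(s)={y}. Then ◇s at x, so □s at x, so s at z, i.e. z=y.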